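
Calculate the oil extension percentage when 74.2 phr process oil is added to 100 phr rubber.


Oil % = oil / (100 + oil) * 100
= 74.2 / (100 + 74.2) * 100
= 74.2 / 174.2 * 100
= 42.59%

42.59%


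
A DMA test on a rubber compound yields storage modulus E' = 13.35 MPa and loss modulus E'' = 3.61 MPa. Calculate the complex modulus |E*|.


|E*| = sqrt(E'^2 + E''^2)
= sqrt(13.35^2 + 3.61^2)
= sqrt(178.2225 + 13.0321)
= 13.829 MPa

13.829 MPa


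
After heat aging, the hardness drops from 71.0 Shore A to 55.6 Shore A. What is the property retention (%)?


Retention = aged / original * 100
= 55.6 / 71.0 * 100
= 78.3%

78.3%


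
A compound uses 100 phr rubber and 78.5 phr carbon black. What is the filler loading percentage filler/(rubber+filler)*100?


Filler % = filler / (rubber + filler) * 100
= 78.5 / (100 + 78.5) * 100
= 78.5 / 178.5 * 100
= 43.98%

43.98%


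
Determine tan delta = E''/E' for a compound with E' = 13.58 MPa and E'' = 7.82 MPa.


tan delta = E'' / E'
= 7.82 / 13.58
= 0.5758

tan delta = 0.5758


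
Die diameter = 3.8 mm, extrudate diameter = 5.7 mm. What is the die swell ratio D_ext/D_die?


Die swell ratio = D_extrudate / D_die
= 5.7 / 3.8
= 1.5

Die swell = 1.5


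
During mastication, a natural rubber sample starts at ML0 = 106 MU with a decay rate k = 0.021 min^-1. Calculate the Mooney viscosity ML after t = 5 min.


ML = ML0 * exp(-k * t)
ML = 106 * exp(-0.021 * 5)
ML = 106 * 0.9003
ML = 95.43 MU

95.43 MU


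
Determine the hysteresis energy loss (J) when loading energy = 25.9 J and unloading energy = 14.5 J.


Hysteresis loss = loading - unloading
= 25.9 - 14.5
= 11.4 J

11.4 J


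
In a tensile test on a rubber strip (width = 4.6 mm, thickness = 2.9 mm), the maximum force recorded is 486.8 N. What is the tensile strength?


Area = width * thickness = 4.6 * 2.9 = 13.34 mm^2
TS = force / area = 486.8 / 13.34 = 36.49 MPa

36.49 MPa


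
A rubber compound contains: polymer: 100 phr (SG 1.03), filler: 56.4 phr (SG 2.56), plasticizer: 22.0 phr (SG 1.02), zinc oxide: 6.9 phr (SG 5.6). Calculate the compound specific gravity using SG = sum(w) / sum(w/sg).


Sum of weights = 185.3
Volume contributions:
  polymer: 100/1.03 = 97.0874
  filler: 56.4/2.56 = 22.0312
  plasticizer: 22.0/1.02 = 21.5686
  zinc oxide: 6.9/5.6 = 1.2321
Sum of volumes = 141.9194
SG = 185.3 / 141.9194 = 1.306

SG = 1.306


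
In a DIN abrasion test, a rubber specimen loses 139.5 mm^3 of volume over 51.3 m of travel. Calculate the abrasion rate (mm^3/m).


Rate = volume_loss / distance
= 139.5 / 51.3
= 2.719 mm^3/m

2.719 mm^3/m


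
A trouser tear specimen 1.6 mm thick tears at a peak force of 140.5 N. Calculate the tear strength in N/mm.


Tear strength = force / thickness
= 140.5 / 1.6
= 87.81 N/mm

87.81 N/mm


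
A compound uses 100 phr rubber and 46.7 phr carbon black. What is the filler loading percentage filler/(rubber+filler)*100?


Filler % = filler / (rubber + filler) * 100
= 46.7 / (100 + 46.7) * 100
= 46.7 / 146.7 * 100
= 31.83%

31.83%


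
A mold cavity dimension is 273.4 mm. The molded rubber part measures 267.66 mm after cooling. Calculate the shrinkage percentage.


Shrinkage = (mold - part) / mold * 100
= (273.4 - 267.66) / 273.4 * 100
= 5.74 / 273.4 * 100
= 2.1%

2.1%


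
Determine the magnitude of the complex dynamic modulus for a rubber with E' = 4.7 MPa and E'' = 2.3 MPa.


|E*| = sqrt(E'^2 + E''^2)
= sqrt(4.7^2 + 2.3^2)
= sqrt(22.0900 + 5.2900)
= 5.233 MPa

5.233 MPa


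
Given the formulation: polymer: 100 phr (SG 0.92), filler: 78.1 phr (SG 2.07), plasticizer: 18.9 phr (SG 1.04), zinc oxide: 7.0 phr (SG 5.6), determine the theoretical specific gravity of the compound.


Sum of weights = 204.0
Volume contributions:
  polymer: 100/0.92 = 108.6957
  filler: 78.1/2.07 = 37.7295
  plasticizer: 18.9/1.04 = 18.1731
  zinc oxide: 7.0/5.6 = 1.2500
Sum of volumes = 165.8482
SG = 204.0 / 165.8482 = 1.23

SG = 1.23


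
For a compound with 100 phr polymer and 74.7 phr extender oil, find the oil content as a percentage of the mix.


Oil % = oil / (100 + oil) * 100
= 74.7 / (100 + 74.7) * 100
= 74.7 / 174.7 * 100
= 42.76%

42.76%


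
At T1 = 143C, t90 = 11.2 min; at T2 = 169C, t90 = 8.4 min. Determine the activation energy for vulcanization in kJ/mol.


T1 = 416.15 K, T2 = 442.15 K
1/T1 - 1/T2 = 1.4130e-04
ln(t1/t2) = ln(11.2/8.4) = 0.2877
Ea = 8.314 * 0.2877 / 1.4130e-04 = 16926.5715 J/mol
Ea = 16.93 kJ/mol

16.93 kJ/mol


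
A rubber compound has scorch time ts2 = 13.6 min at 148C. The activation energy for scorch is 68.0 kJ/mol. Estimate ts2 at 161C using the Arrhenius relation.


Convert temperatures: T1 = 148 + 273.15 = 421.15 K, T2 = 161 + 273.15 = 434.15 K
ts2_new = 13.6 * exp(68000 / 8.314 * (1/434.15 - 1/421.15))
1/T2 - 1/T1 = -7.1100e-05
ts2_new = 7.6 min

7.6 min


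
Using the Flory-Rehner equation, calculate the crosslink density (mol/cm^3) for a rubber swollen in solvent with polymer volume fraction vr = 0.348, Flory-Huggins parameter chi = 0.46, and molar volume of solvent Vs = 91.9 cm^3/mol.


ln(1 - vr) = ln(1 - 0.348) = -0.4277
Numerator = -((-0.4277) + 0.348 + 0.46 * 0.348^2) = 0.0240
Denominator = 91.9 * (0.348^(1/3) - 0.348/2) = 48.6505
nu = 0.0240 / 48.6505 = 4.9337e-04 mol/cm^3

4.9337e-04 mol/cm^3


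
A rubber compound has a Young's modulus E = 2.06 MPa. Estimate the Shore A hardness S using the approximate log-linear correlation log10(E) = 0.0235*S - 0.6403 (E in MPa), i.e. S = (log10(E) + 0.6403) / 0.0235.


log10(E) = 0.0235*S - 0.6403  =>  S = (log10(E) + 0.6403) / 0.0235
log10(2.06) = 0.313867
S = (0.313867 + 0.6403) / 0.0235 = 0.954167 / 0.0235
S = 40.6

Shore A = 40.6


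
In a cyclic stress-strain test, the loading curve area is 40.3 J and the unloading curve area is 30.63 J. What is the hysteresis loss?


Hysteresis loss = loading - unloading
= 40.3 - 30.63
= 9.67 J

9.67 J


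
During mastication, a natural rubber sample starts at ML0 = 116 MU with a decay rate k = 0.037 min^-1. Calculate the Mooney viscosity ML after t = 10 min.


ML = ML0 * exp(-k * t)
ML = 116 * exp(-0.037 * 10)
ML = 116 * 0.6907
ML = 80.13 MU

80.13 MU


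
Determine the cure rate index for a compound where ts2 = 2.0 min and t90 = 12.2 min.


CRI = 100 / (t90 - ts2)
= 100 / (12.2 - 2.0)
= 100 / 10.2
= 9.8 min^-1

9.8 min^-1


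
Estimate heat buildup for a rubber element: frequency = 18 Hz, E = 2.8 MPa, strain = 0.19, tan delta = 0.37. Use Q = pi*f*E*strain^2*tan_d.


Q = pi * f * E * strain^2 * tan_d
= pi * 18 * 2.8 * 0.19^2 * 0.37
= pi * 18 * 2.8 * 0.0361 * 0.37
= 2.1149

Q = 2.1149


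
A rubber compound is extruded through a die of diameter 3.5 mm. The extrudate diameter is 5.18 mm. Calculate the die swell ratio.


Die swell ratio = D_extrudate / D_die
= 5.18 / 3.5
= 1.48

Die swell = 1.48


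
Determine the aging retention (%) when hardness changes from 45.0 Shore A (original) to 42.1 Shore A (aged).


Retention = aged / original * 100
= 42.1 / 45.0 * 100
= 93.6%

93.6%


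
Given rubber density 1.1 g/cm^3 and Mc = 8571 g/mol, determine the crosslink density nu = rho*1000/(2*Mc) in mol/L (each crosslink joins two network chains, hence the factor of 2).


nu = rho * 1000 / (2 * Mc)
nu = 1.1 * 1000 / (2 * 8571)
nu = 1100.0 / 17142
nu = 0.0642 mol/L

0.0642 mol/L


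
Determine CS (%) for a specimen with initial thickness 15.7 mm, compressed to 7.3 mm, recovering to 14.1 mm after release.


CS = (t0 - recovered) / (t0 - ts) * 100
= (15.7 - 14.1) / (15.7 - 7.3) * 100
= 1.6 / 8.4 * 100
= 19.0%

19.0%


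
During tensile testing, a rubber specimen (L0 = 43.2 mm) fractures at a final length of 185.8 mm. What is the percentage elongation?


Elongation = (Lf - L0) / L0 * 100
= (185.8 - 43.2) / 43.2 * 100
= 142.6 / 43.2 * 100
= 330.1%

330.1%


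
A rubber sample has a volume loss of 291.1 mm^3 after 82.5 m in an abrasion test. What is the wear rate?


Rate = volume_loss / distance
= 291.1 / 82.5
= 3.528 mm^3/m

3.528 mm^3/m


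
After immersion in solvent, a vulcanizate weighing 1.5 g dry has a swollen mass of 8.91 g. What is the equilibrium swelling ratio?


Q = W_swollen / W_dry
Q = 8.91 / 1.5
Q = 5.94

Q = 5.94


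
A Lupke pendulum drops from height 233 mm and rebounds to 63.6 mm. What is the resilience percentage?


Resilience = h_rebound / h_drop * 100
= 63.6 / 233 * 100
= 27.3%

27.3%


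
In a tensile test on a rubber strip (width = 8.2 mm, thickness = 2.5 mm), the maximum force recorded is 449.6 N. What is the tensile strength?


Area = width * thickness = 8.2 * 2.5 = 20.5 mm^2
TS = force / area = 449.6 / 20.5 = 21.93 MPa

21.93 MPa


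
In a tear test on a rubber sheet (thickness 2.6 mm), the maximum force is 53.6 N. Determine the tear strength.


Tear strength = force / thickness
= 53.6 / 2.6
= 20.62 N/mm

20.62 N/mm


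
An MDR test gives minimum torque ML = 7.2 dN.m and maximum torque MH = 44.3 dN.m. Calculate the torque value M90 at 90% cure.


M90 = ML + 0.9 * (MH - ML)
M90 = 7.2 + 0.9 * (44.3 - 7.2)
M90 = 7.2 + 0.9 * 37.1
M90 = 40.59 dN.m

40.59 dN.m


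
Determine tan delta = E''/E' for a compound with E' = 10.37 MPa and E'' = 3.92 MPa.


tan delta = E'' / E'
= 3.92 / 10.37
= 0.378

tan delta = 0.378


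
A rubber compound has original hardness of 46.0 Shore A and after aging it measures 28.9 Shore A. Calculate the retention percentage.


Retention = aged / original * 100
= 28.9 / 46.0 * 100
= 62.8%

62.8%


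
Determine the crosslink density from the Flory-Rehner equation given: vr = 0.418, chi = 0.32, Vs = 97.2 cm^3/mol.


ln(1 - vr) = ln(1 - 0.418) = -0.5413
Numerator = -((-0.5413) + 0.418 + 0.32 * 0.418^2) = 0.0674
Denominator = 97.2 * (0.418^(1/3) - 0.418/2) = 52.3613
nu = 0.0674 / 52.3613 = 0.0013 mol/cm^3

0.0013 mol/cm^3


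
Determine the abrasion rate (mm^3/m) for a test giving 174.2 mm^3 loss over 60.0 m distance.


Rate = volume_loss / distance
= 174.2 / 60.0
= 2.903 mm^3/m

2.903 mm^3/m


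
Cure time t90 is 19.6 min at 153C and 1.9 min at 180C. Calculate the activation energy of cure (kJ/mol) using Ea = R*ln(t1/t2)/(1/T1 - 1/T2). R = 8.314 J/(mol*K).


T1 = 426.15 K, T2 = 453.15 K
1/T1 - 1/T2 = 1.3982e-04
ln(t1/t2) = ln(19.6/1.9) = 2.3337
Ea = 8.314 * 2.3337 / 1.3982e-04 = 138768.6085 J/mol
Ea = 138.77 kJ/mol

138.77 kJ/mol


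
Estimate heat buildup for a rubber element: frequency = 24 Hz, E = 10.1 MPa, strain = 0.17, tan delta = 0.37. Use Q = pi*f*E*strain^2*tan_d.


Q = pi * f * E * strain^2 * tan_d
= pi * 24 * 10.1 * 0.17^2 * 0.37
= pi * 24 * 10.1 * 0.0289 * 0.37
= 8.1430

Q = 8.1430


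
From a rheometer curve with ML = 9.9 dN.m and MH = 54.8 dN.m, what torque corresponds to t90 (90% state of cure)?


M90 = ML + 0.9 * (MH - ML)
M90 = 9.9 + 0.9 * (54.8 - 9.9)
M90 = 9.9 + 0.9 * 44.9
M90 = 50.31 dN.m

50.31 dN.m


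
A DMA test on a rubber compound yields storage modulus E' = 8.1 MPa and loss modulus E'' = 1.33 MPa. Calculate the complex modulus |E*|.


|E*| = sqrt(E'^2 + E''^2)
= sqrt(8.1^2 + 1.33^2)
= sqrt(65.6100 + 1.7689)
= 8.208 MPa

8.208 MPa


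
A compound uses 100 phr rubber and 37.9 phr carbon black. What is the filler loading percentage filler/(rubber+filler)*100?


Filler % = filler / (rubber + filler) * 100
= 37.9 / (100 + 37.9) * 100
= 37.9 / 137.9 * 100
= 27.48%

27.48%


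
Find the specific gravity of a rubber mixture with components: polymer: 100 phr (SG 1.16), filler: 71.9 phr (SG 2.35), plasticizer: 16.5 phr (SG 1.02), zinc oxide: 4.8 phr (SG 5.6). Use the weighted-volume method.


Sum of weights = 193.2
Volume contributions:
  polymer: 100/1.16 = 86.2069
  filler: 71.9/2.35 = 30.5957
  plasticizer: 16.5/1.02 = 16.1765
  zinc oxide: 4.8/5.6 = 0.8571
Sum of volumes = 133.8363
SG = 193.2 / 133.8363 = 1.444

SG = 1.444


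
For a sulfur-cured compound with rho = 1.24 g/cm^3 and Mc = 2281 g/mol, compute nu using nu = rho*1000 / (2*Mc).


nu = rho * 1000 / (2 * Mc)
nu = 1.24 * 1000 / (2 * 2281)
nu = 1240.0 / 4562
nu = 0.2718 mol/L

0.2718 mol/L


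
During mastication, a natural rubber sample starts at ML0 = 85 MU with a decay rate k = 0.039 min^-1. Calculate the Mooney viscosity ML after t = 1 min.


ML = ML0 * exp(-k * t)
ML = 85 * exp(-0.039 * 1)
ML = 85 * 0.9618
ML = 81.75 MU

81.75 MU


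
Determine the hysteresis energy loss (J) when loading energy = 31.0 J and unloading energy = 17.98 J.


Hysteresis loss = loading - unloading
= 31.0 - 17.98
= 13.02 J

13.02 J


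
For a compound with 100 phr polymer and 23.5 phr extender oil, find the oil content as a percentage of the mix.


Oil % = oil / (100 + oil) * 100
= 23.5 / (100 + 23.5) * 100
= 23.5 / 123.5 * 100
= 19.03%

19.03%


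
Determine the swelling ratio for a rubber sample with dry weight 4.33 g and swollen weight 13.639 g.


Q = W_swollen / W_dry
Q = 13.639 / 4.33
Q = 3.15

Q = 3.15


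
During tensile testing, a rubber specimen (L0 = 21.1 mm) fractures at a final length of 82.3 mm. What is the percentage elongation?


Elongation = (Lf - L0) / L0 * 100
= (82.3 - 21.1) / 21.1 * 100
= 61.2 / 21.1 * 100
= 290.0%

290.0%


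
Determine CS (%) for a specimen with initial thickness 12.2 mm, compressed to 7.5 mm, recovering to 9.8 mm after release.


CS = (t0 - recovered) / (t0 - ts) * 100
= (12.2 - 9.8) / (12.2 - 7.5) * 100
= 2.4 / 4.7 * 100
= 51.1%

51.1%


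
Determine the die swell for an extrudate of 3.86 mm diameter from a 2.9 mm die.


Die swell ratio = D_extrudate / D_die
= 3.86 / 2.9
= 1.331

Die swell = 1.331


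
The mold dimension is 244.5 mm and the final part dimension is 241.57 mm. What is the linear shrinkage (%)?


Shrinkage = (mold - part) / mold * 100
= (244.5 - 241.57) / 244.5 * 100
= 2.93 / 244.5 * 100
= 1.2%

1.2%


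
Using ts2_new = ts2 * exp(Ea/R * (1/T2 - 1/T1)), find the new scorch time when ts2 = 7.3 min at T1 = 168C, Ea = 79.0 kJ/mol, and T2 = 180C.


Convert temperatures: T1 = 168 + 273.15 = 441.15 K, T2 = 180 + 273.15 = 453.15 K
ts2_new = 7.3 * exp(79000 / 8.314 * (1/453.15 - 1/441.15))
1/T2 - 1/T1 = -6.0028e-05
ts2_new = 4.13 min

4.13 min


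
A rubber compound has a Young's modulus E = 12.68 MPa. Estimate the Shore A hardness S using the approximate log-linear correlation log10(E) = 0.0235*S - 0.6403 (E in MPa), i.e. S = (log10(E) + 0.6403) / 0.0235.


log10(E) = 0.0235*S - 0.6403  =>  S = (log10(E) + 0.6403) / 0.0235
log10(12.68) = 1.103119
S = (1.103119 + 0.6403) / 0.0235 = 1.743419 / 0.0235
S = 74.2

Shore A = 74.2


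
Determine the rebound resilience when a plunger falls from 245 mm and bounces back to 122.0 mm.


Resilience = h_rebound / h_drop * 100
= 122.0 / 245 * 100
= 49.8%

49.8%


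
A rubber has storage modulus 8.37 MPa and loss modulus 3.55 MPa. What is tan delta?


tan delta = E'' / E'
= 3.55 / 8.37
= 0.4241

tan delta = 0.4241


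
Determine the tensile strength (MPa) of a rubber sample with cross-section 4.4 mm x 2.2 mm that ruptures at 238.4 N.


Area = width * thickness = 4.4 * 2.2 = 9.68 mm^2
TS = force / area = 238.4 / 9.68 = 24.63 MPa

24.63 MPa


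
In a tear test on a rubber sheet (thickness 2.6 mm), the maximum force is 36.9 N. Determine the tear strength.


Tear strength = force / thickness
= 36.9 / 2.6
= 14.19 N/mm

14.19 N/mm


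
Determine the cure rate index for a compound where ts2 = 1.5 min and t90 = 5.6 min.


CRI = 100 / (t90 - ts2)
= 100 / (5.6 - 1.5)
= 100 / 4.1
= 24.39 min^-1

24.39 min^-1


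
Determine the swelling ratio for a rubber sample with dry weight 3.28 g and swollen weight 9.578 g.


Q = W_swollen / W_dry
Q = 9.578 / 3.28
Q = 2.92

Q = 2.92


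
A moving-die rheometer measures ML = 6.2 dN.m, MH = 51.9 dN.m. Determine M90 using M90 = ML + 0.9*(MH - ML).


M90 = ML + 0.9 * (MH - ML)
M90 = 6.2 + 0.9 * (51.9 - 6.2)
M90 = 6.2 + 0.9 * 45.7
M90 = 47.33 dN.m

47.33 dN.m


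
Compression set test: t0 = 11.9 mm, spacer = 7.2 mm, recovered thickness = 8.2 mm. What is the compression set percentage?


CS = (t0 - recovered) / (t0 - ts) * 100
= (11.9 - 8.2) / (11.9 - 7.2) * 100
= 3.7 / 4.7 * 100
= 78.7%

78.7%


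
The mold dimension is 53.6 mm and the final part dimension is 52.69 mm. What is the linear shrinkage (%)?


Shrinkage = (mold - part) / mold * 100
= (53.6 - 52.69) / 53.6 * 100
= 0.91 / 53.6 * 100
= 1.7%

1.7%


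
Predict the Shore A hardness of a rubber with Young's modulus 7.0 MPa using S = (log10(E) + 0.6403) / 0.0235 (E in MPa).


log10(E) = 0.0235*S - 0.6403  =>  S = (log10(E) + 0.6403) / 0.0235
log10(7.0) = 0.845098
S = (0.845098 + 0.6403) / 0.0235 = 1.485398 / 0.0235
S = 63.2

Shore A = 63.2


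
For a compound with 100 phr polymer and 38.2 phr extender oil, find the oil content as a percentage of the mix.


Oil % = oil / (100 + oil) * 100
= 38.2 / (100 + 38.2) * 100
= 38.2 / 138.2 * 100
= 27.64%

27.64%


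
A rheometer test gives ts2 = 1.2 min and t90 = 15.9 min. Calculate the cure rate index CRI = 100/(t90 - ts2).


CRI = 100 / (t90 - ts2)
= 100 / (15.9 - 1.2)
= 100 / 14.7
= 6.8 min^-1

6.8 min^-1


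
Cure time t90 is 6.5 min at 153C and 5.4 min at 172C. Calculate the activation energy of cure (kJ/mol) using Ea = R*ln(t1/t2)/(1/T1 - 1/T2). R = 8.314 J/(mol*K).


T1 = 426.15 K, T2 = 445.15 K
1/T1 - 1/T2 = 1.0016e-04
ln(t1/t2) = ln(6.5/5.4) = 0.1854
Ea = 8.314 * 0.1854 / 1.0016e-04 = 15390.1400 J/mol
Ea = 15.39 kJ/mol

15.39 kJ/mol


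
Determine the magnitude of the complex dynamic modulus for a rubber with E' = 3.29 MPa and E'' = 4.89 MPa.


|E*| = sqrt(E'^2 + E''^2)
= sqrt(3.29^2 + 4.89^2)
= sqrt(10.8241 + 23.9121)
= 5.894 MPa

5.894 MPa


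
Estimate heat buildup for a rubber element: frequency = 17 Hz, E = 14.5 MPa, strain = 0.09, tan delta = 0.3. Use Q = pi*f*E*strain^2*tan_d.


Q = pi * f * E * strain^2 * tan_d
= pi * 17 * 14.5 * 0.09^2 * 0.3
= pi * 17 * 14.5 * 0.0081 * 0.3
= 1.8818

Q = 1.8818


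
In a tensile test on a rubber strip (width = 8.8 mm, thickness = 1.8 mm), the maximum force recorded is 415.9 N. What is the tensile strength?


Area = width * thickness = 8.8 * 1.8 = 15.84 mm^2
TS = force / area = 415.9 / 15.84 = 26.26 MPa

26.26 MPa


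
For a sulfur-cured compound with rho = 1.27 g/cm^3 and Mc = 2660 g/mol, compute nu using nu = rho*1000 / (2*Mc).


nu = rho * 1000 / (2 * Mc)
nu = 1.27 * 1000 / (2 * 2660)
nu = 1270.0 / 5320
nu = 0.2387 mol/L

0.2387 mol/L


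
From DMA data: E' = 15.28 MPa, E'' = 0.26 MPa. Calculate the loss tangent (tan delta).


tan delta = E'' / E'
= 0.26 / 15.28
= 0.017

tan delta = 0.017


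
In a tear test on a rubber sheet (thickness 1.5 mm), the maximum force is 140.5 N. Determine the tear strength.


Tear strength = force / thickness
= 140.5 / 1.5
= 93.67 N/mm

93.67 N/mm


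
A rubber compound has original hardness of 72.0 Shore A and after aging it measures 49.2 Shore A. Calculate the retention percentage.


Retention = aged / original * 100
= 49.2 / 72.0 * 100
= 68.3%

68.3%


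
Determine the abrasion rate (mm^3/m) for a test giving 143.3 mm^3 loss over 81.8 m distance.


Rate = volume_loss / distance
= 143.3 / 81.8
= 1.752 mm^3/m

1.752 mm^3/m


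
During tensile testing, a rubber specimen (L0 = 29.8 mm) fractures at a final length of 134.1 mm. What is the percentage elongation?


Elongation = (Lf - L0) / L0 * 100
= (134.1 - 29.8) / 29.8 * 100
= 104.3 / 29.8 * 100
= 350.0%

350.0%


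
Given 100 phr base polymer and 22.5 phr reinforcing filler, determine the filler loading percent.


Filler % = filler / (rubber + filler) * 100
= 22.5 / (100 + 22.5) * 100
= 22.5 / 122.5 * 100
= 18.37%

18.37%


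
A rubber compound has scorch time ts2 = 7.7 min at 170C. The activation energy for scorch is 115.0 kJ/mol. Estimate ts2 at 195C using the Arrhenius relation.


Convert temperatures: T1 = 170 + 273.15 = 443.15 K, T2 = 195 + 273.15 = 468.15 K
ts2_new = 7.7 * exp(115000 / 8.314 * (1/468.15 - 1/443.15))
1/T2 - 1/T1 = -1.2050e-04
ts2_new = 1.45 min

1.45 min


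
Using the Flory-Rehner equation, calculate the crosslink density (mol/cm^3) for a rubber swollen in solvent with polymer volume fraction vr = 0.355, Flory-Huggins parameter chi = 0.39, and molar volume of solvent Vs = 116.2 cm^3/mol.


ln(1 - vr) = ln(1 - 0.355) = -0.4385
Numerator = -((-0.4385) + 0.355 + 0.39 * 0.355^2) = 0.0344
Denominator = 116.2 * (0.355^(1/3) - 0.355/2) = 61.6522
nu = 0.0344 / 61.6522 = 5.5724e-04 mol/cm^3

5.5724e-04 mol/cm^3


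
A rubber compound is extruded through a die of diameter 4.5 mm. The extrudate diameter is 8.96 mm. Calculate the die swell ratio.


Die swell ratio = D_extrudate / D_die
= 8.96 / 4.5
= 1.991

Die swell = 1.991


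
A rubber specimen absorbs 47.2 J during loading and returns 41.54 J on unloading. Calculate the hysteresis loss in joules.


Hysteresis loss = loading - unloading
= 47.2 - 41.54
= 5.66 J

5.66 J


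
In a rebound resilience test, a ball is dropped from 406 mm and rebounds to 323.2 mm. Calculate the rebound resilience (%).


Resilience = h_rebound / h_drop * 100
= 323.2 / 406 * 100
= 79.6%

79.6%


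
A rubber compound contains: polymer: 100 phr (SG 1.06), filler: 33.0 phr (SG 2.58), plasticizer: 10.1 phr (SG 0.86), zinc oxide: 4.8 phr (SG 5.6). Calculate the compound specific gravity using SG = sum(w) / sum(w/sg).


Sum of weights = 147.9
Volume contributions:
  polymer: 100/1.06 = 94.3396
  filler: 33.0/2.58 = 12.7907
  plasticizer: 10.1/0.86 = 11.7442
  zinc oxide: 4.8/5.6 = 0.8571
Sum of volumes = 119.7316
SG = 147.9 / 119.7316 = 1.235

SG = 1.235


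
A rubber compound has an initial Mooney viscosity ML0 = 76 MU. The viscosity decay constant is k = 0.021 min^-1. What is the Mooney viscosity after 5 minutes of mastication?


ML = ML0 * exp(-k * t)
ML = 76 * exp(-0.021 * 5)
ML = 76 * 0.9003
ML = 68.42 MU

68.42 MU


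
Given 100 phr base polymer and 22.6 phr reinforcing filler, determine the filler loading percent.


Filler % = filler / (rubber + filler) * 100
= 22.6 / (100 + 22.6) * 100
= 22.6 / 122.6 * 100
= 18.43%

18.43%


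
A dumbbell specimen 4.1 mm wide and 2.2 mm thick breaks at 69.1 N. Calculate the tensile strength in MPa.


Area = width * thickness = 4.1 * 2.2 = 9.02 mm^2
TS = force / area = 69.1 / 9.02 = 7.66 MPa

7.66 MPa


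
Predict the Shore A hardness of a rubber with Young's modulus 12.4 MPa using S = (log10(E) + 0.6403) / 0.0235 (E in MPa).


log10(E) = 0.0235*S - 0.6403  =>  S = (log10(E) + 0.6403) / 0.0235
log10(12.4) = 1.093422
S = (1.093422 + 0.6403) / 0.0235 = 1.733722 / 0.0235
S = 73.8

Shore A = 73.8


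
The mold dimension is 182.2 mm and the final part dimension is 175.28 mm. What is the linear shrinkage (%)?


Shrinkage = (mold - part) / mold * 100
= (182.2 - 175.28) / 182.2 * 100
= 6.92 / 182.2 * 100
= 3.8%

3.8%


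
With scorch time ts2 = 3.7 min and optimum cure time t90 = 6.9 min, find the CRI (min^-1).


CRI = 100 / (t90 - ts2)
= 100 / (6.9 - 3.7)
= 100 / 3.2
= 31.25 min^-1

31.25 min^-1


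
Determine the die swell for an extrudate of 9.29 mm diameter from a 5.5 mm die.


Die swell ratio = D_extrudate / D_die
= 9.29 / 5.5
= 1.689

Die swell = 1.689


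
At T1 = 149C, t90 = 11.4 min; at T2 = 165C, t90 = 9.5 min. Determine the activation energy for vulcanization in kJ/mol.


T1 = 422.15 K, T2 = 438.15 K
1/T1 - 1/T2 = 8.6503e-05
ln(t1/t2) = ln(11.4/9.5) = 0.1823
Ea = 8.314 * 0.1823 / 8.6503e-05 = 17523.3715 J/mol
Ea = 17.52 kJ/mol

17.52 kJ/mol


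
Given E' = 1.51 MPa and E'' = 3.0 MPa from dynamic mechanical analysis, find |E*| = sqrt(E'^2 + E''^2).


|E*| = sqrt(E'^2 + E''^2)
= sqrt(1.51^2 + 3.0^2)
= sqrt(2.2801 + 9.0000)
= 3.359 MPa

3.359 MPa


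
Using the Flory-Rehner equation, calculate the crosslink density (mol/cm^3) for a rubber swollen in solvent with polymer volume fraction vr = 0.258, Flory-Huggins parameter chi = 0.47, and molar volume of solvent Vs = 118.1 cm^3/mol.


ln(1 - vr) = ln(1 - 0.258) = -0.2984
Numerator = -((-0.2984) + 0.258 + 0.47 * 0.258^2) = 0.0091
Denominator = 118.1 * (0.258^(1/3) - 0.258/2) = 59.9487
nu = 0.0091 / 59.9487 = 1.5215e-04 mol/cm^3

1.5215e-04 mol/cm^3


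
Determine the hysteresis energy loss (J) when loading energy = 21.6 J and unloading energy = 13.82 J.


Hysteresis loss = loading - unloading
= 21.6 - 13.82
= 7.78 J

7.78 J


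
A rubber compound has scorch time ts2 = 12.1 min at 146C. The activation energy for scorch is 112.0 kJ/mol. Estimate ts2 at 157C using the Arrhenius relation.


Convert temperatures: T1 = 146 + 273.15 = 419.15 K, T2 = 157 + 273.15 = 430.15 K
ts2_new = 12.1 * exp(112000 / 8.314 * (1/430.15 - 1/419.15))
1/T2 - 1/T1 = -6.1010e-05
ts2_new = 5.32 min

5.32 min


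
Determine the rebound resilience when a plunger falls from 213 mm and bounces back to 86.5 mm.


Resilience = h_rebound / h_drop * 100
= 86.5 / 213 * 100
= 40.6%

40.6%


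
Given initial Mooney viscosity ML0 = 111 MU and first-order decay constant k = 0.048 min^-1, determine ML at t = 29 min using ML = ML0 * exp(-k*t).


ML = ML0 * exp(-k * t)
ML = 111 * exp(-0.048 * 29)
ML = 111 * 0.2486
ML = 27.59 MU

27.59 MU


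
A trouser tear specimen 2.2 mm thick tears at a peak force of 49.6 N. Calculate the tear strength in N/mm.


Tear strength = force / thickness
= 49.6 / 2.2
= 22.55 N/mm

22.55 N/mm


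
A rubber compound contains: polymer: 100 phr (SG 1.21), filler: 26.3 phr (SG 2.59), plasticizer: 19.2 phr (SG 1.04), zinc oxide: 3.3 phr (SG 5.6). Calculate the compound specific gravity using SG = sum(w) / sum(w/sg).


Sum of weights = 148.8
Volume contributions:
  polymer: 100/1.21 = 82.6446
  filler: 26.3/2.59 = 10.1544
  plasticizer: 19.2/1.04 = 18.4615
  zinc oxide: 3.3/5.6 = 0.5893
Sum of volumes = 111.8499
SG = 148.8 / 111.8499 = 1.33

SG = 1.33


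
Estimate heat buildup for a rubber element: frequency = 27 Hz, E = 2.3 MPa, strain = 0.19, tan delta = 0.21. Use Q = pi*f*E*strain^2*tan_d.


Q = pi * f * E * strain^2 * tan_d
= pi * 27 * 2.3 * 0.19^2 * 0.21
= pi * 27 * 2.3 * 0.0361 * 0.21
= 1.4790

Q = 1.4790


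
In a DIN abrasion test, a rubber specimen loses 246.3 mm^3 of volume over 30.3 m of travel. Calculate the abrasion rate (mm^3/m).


Rate = volume_loss / distance
= 246.3 / 30.3
= 8.129 mm^3/m

8.129 mm^3/m


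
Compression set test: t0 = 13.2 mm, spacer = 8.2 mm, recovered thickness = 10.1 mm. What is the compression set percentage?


CS = (t0 - recovered) / (t0 - ts) * 100
= (13.2 - 10.1) / (13.2 - 8.2) * 100
= 3.1 / 5.0 * 100
= 62.0%

62.0%


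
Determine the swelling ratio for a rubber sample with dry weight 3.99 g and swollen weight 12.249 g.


Q = W_swollen / W_dry
Q = 12.249 / 3.99
Q = 3.07

Q = 3.07


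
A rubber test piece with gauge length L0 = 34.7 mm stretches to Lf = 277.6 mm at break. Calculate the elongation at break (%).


Elongation = (Lf - L0) / L0 * 100
= (277.6 - 34.7) / 34.7 * 100
= 242.9 / 34.7 * 100
= 700.0%

700.0%


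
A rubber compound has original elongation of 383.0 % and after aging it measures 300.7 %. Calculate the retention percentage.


Retention = aged / original * 100
= 300.7 / 383.0 * 100
= 78.5%

78.5%


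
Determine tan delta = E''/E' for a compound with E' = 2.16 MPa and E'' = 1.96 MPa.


tan delta = E'' / E'
= 1.96 / 2.16
= 0.9074

tan delta = 0.9074


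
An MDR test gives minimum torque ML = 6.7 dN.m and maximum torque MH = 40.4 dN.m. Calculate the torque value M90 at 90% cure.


M90 = ML + 0.9 * (MH - ML)
M90 = 6.7 + 0.9 * (40.4 - 6.7)
M90 = 6.7 + 0.9 * 33.7
M90 = 37.03 dN.m

37.03 dN.m


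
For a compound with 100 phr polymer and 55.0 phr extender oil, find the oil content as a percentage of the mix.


Oil % = oil / (100 + oil) * 100
= 55.0 / (100 + 55.0) * 100
= 55.0 / 155.0 * 100
= 35.48%

35.48%


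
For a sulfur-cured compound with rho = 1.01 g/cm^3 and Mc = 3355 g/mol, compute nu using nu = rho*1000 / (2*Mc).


nu = rho * 1000 / (2 * Mc)
nu = 1.01 * 1000 / (2 * 3355)
nu = 1010.0 / 6710
nu = 0.1505 mol/L

0.1505 mol/L


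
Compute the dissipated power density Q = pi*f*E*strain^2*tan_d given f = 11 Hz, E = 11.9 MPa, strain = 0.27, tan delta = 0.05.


Q = pi * f * E * strain^2 * tan_d
= pi * 11 * 11.9 * 0.27^2 * 0.05
= pi * 11 * 11.9 * 0.0729 * 0.05
= 1.4989

Q = 1.4989


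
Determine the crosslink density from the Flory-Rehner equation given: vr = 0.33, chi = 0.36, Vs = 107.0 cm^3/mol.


ln(1 - vr) = ln(1 - 0.33) = -0.4005
Numerator = -((-0.4005) + 0.33 + 0.36 * 0.33^2) = 0.0313
Denominator = 107.0 * (0.33^(1/3) - 0.33/2) = 56.2865
nu = 0.0313 / 56.2865 = 5.5561e-04 mol/cm^3

5.5561e-04 mol/cm^3


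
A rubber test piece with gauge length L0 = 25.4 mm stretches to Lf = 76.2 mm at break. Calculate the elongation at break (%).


Elongation = (Lf - L0) / L0 * 100
= (76.2 - 25.4) / 25.4 * 100
= 50.8 / 25.4 * 100
= 200.0%

200.0%


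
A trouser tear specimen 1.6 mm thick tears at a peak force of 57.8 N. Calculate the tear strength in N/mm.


Tear strength = force / thickness
= 57.8 / 1.6
= 36.12 N/mm

36.12 N/mm


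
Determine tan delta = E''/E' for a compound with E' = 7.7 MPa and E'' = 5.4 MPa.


tan delta = E'' / E'
= 5.4 / 7.7
= 0.7013

tan delta = 0.7013


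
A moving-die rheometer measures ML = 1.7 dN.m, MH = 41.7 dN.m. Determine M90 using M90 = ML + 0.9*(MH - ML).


M90 = ML + 0.9 * (MH - ML)
M90 = 1.7 + 0.9 * (41.7 - 1.7)
M90 = 1.7 + 0.9 * 40.0
M90 = 37.7 dN.m

37.7 dN.m


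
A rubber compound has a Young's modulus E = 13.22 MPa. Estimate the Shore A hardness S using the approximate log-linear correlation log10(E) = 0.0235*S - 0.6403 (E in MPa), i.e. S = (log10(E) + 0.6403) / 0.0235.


log10(E) = 0.0235*S - 0.6403  =>  S = (log10(E) + 0.6403) / 0.0235
log10(13.22) = 1.121231
S = (1.121231 + 0.6403) / 0.0235 = 1.761531 / 0.0235
S = 75.0

Shore A = 75.0


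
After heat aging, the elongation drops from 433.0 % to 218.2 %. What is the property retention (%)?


Retention = aged / original * 100
= 218.2 / 433.0 * 100
= 50.4%

50.4%


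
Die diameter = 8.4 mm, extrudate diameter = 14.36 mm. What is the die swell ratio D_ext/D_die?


Die swell ratio = D_extrudate / D_die
= 14.36 / 8.4
= 1.71

Die swell = 1.71


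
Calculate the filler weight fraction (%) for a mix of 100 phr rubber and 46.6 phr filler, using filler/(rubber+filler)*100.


Filler % = filler / (rubber + filler) * 100
= 46.6 / (100 + 46.6) * 100
= 46.6 / 146.6 * 100
= 31.79%

31.79%


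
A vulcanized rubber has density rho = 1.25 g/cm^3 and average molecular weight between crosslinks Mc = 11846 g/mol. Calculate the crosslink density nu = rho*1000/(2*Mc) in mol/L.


nu = rho * 1000 / (2 * Mc)
nu = 1.25 * 1000 / (2 * 11846)
nu = 1250.0 / 23692
nu = 0.0528 mol/L

0.0528 mol/L


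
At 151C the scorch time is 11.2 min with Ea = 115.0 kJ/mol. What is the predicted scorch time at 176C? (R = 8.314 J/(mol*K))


Convert temperatures: T1 = 151 + 273.15 = 424.15 K, T2 = 176 + 273.15 = 449.15 K
ts2_new = 11.2 * exp(115000 / 8.314 * (1/449.15 - 1/424.15))
1/T2 - 1/T1 = -1.3123e-04
ts2_new = 1.82 min

1.82 min


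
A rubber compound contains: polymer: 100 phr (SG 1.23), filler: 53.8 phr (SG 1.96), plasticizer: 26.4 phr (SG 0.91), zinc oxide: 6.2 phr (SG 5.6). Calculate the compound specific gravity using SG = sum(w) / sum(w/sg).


Sum of weights = 186.4
Volume contributions:
  polymer: 100/1.23 = 81.3008
  filler: 53.8/1.96 = 27.4490
  plasticizer: 26.4/0.91 = 29.0110
  zinc oxide: 6.2/5.6 = 1.1071
Sum of volumes = 138.8679
SG = 186.4 / 138.8679 = 1.342

SG = 1.342


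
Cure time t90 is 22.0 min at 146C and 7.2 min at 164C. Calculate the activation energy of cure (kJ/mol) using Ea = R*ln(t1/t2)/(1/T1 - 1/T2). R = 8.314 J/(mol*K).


T1 = 419.15 K, T2 = 437.15 K
1/T1 - 1/T2 = 9.8236e-05
ln(t1/t2) = ln(22.0/7.2) = 1.1170
Ea = 8.314 * 1.1170 / 9.8236e-05 = 94531.3029 J/mol
Ea = 94.53 kJ/mol

94.53 kJ/mol


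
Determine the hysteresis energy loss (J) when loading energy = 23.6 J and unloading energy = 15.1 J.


Hysteresis loss = loading - unloading
= 23.6 - 15.1
= 8.5 J

8.5 J


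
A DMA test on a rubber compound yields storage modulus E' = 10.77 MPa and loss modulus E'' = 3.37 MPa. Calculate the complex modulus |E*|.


|E*| = sqrt(E'^2 + E''^2)
= sqrt(10.77^2 + 3.37^2)
= sqrt(115.9929 + 11.3569)
= 11.285 MPa

11.285 MPa


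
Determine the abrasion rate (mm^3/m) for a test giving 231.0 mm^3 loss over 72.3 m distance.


Rate = volume_loss / distance
= 231.0 / 72.3
= 3.195 mm^3/m

3.195 mm^3/m


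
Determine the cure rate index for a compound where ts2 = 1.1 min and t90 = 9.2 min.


CRI = 100 / (t90 - ts2)
= 100 / (9.2 - 1.1)
= 100 / 8.1
= 12.35 min^-1

12.35 min^-1


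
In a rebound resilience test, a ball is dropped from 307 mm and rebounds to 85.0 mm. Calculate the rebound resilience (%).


Resilience = h_rebound / h_drop * 100
= 85.0 / 307 * 100
= 27.7%

27.7%


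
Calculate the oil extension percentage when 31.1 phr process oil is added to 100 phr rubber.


Oil % = oil / (100 + oil) * 100
= 31.1 / (100 + 31.1) * 100
= 31.1 / 131.1 * 100
= 23.72%

23.72%


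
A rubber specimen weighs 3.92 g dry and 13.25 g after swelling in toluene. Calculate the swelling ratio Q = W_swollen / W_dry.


Q = W_swollen / W_dry
Q = 13.25 / 3.92
Q = 3.38

Q = 3.38


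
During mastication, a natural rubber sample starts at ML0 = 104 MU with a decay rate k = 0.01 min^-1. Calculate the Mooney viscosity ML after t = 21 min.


ML = ML0 * exp(-k * t)
ML = 104 * exp(-0.01 * 21)
ML = 104 * 0.8106
ML = 84.3 MU

84.3 MU


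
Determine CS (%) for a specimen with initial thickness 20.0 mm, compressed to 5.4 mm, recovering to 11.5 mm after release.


CS = (t0 - recovered) / (t0 - ts) * 100
= (20.0 - 11.5) / (20.0 - 5.4) * 100
= 8.5 / 14.6 * 100
= 58.2%

58.2%


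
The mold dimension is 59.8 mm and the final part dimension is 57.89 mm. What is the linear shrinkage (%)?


Shrinkage = (mold - part) / mold * 100
= (59.8 - 57.89) / 59.8 * 100
= 1.91 / 59.8 * 100
= 3.19%

3.19%


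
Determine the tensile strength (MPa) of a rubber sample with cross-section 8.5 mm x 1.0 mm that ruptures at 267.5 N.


Area = width * thickness = 8.5 * 1.0 = 8.5 mm^2
TS = force / area = 267.5 / 8.5 = 31.47 MPa

31.47 MPa


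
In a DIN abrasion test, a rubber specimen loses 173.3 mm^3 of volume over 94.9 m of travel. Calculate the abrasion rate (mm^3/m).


Rate = volume_loss / distance
= 173.3 / 94.9
= 1.826 mm^3/m

1.826 mm^3/m


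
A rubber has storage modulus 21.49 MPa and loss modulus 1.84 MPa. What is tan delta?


tan delta = E'' / E'
= 1.84 / 21.49
= 0.0856

tan delta = 0.0856


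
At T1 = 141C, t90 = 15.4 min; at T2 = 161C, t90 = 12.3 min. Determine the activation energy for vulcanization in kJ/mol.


T1 = 414.15 K, T2 = 434.15 K
1/T1 - 1/T2 = 1.1123e-04
ln(t1/t2) = ln(15.4/12.3) = 0.2248
Ea = 8.314 * 0.2248 / 1.1123e-04 = 16800.1227 J/mol
Ea = 16.8 kJ/mol

16.8 kJ/mol


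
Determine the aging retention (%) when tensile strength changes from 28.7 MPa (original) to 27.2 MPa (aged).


Retention = aged / original * 100
= 27.2 / 28.7 * 100
= 94.8%

94.8%


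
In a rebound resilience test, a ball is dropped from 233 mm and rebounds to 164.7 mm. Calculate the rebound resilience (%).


Resilience = h_rebound / h_drop * 100
= 164.7 / 233 * 100
= 70.7%

70.7%


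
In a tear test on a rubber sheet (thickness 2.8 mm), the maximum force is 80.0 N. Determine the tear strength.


Tear strength = force / thickness
= 80.0 / 2.8
= 28.57 N/mm

28.57 N/mm


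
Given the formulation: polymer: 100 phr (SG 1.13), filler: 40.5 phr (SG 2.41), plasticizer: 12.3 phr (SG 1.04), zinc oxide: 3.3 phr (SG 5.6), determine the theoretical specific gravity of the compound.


Sum of weights = 156.1
Volume contributions:
  polymer: 100/1.13 = 88.4956
  filler: 40.5/2.41 = 16.8050
  plasticizer: 12.3/1.04 = 11.8269
  zinc oxide: 3.3/5.6 = 0.5893
Sum of volumes = 117.7168
SG = 156.1 / 117.7168 = 1.326

SG = 1.326


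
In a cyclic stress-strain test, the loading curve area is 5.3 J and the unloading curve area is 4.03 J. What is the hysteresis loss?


Hysteresis loss = loading - unloading
= 5.3 - 4.03
= 1.27 J

1.27 J


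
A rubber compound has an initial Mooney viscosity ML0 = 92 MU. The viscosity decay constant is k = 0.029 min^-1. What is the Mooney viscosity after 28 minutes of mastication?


ML = ML0 * exp(-k * t)
ML = 92 * exp(-0.029 * 28)
ML = 92 * 0.4440
ML = 40.85 MU

40.85 MU


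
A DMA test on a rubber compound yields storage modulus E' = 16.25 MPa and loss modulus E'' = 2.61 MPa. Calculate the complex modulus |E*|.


|E*| = sqrt(E'^2 + E''^2)
= sqrt(16.25^2 + 2.61^2)
= sqrt(264.0625 + 6.8121)
= 16.458 MPa

16.458 MPa


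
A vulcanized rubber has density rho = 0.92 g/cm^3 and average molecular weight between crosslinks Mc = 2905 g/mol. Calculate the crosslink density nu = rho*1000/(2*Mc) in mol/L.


nu = rho * 1000 / (2 * Mc)
nu = 0.92 * 1000 / (2 * 2905)
nu = 920.0 / 5810
nu = 0.1583 mol/L

0.1583 mol/L


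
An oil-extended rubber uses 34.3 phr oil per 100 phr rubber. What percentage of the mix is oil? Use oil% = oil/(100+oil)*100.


Oil % = oil / (100 + oil) * 100
= 34.3 / (100 + 34.3) * 100
= 34.3 / 134.3 * 100
= 25.54%

25.54%


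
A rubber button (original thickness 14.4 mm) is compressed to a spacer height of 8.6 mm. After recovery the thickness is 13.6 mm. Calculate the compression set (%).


CS = (t0 - recovered) / (t0 - ts) * 100
= (14.4 - 13.6) / (14.4 - 8.6) * 100
= 0.8 / 5.8 * 100
= 13.8%

13.8%


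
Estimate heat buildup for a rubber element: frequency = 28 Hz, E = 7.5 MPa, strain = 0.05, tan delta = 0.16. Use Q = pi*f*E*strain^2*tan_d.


Q = pi * f * E * strain^2 * tan_d
= pi * 28 * 7.5 * 0.05^2 * 0.16
= pi * 28 * 7.5 * 0.0025 * 0.16
= 0.2639

Q = 0.2639


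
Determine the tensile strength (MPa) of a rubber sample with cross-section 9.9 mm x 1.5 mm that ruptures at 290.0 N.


Area = width * thickness = 9.9 * 1.5 = 14.85 mm^2
TS = force / area = 290.0 / 14.85 = 19.53 MPa

19.53 MPa


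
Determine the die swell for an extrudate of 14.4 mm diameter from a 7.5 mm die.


Die swell ratio = D_extrudate / D_die
= 14.4 / 7.5
= 1.92

Die swell = 1.92


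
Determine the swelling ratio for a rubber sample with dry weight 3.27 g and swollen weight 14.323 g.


Q = W_swollen / W_dry
Q = 14.323 / 3.27
Q = 4.38

Q = 4.38


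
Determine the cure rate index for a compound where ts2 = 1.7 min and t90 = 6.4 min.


CRI = 100 / (t90 - ts2)
= 100 / (6.4 - 1.7)
= 100 / 4.7
= 21.28 min^-1

21.28 min^-1


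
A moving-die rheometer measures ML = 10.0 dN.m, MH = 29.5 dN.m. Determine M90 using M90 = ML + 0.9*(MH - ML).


M90 = ML + 0.9 * (MH - ML)
M90 = 10.0 + 0.9 * (29.5 - 10.0)
M90 = 10.0 + 0.9 * 19.5
M90 = 27.55 dN.m

27.55 dN.m


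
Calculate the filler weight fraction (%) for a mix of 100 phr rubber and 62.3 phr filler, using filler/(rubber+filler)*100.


Filler % = filler / (rubber + filler) * 100
= 62.3 / (100 + 62.3) * 100
= 62.3 / 162.3 * 100
= 38.39%

38.39%


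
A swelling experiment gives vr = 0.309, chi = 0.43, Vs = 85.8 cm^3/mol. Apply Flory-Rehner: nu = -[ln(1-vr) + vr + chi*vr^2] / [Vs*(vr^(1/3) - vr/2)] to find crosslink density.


ln(1 - vr) = ln(1 - 0.309) = -0.3696
Numerator = -((-0.3696) + 0.309 + 0.43 * 0.309^2) = 0.0196
Denominator = 85.8 * (0.309^(1/3) - 0.309/2) = 44.7500
nu = 0.0196 / 44.7500 = 4.3706e-04 mol/cm^3

4.3706e-04 mol/cm^3


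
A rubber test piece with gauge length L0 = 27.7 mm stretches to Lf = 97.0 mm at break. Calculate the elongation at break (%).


Elongation = (Lf - L0) / L0 * 100
= (97.0 - 27.7) / 27.7 * 100
= 69.3 / 27.7 * 100
= 250.2%

250.2%


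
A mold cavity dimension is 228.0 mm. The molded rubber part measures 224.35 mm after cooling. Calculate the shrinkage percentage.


Shrinkage = (mold - part) / mold * 100
= (228.0 - 224.35) / 228.0 * 100
= 3.65 / 228.0 * 100
= 1.6%

1.6%
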